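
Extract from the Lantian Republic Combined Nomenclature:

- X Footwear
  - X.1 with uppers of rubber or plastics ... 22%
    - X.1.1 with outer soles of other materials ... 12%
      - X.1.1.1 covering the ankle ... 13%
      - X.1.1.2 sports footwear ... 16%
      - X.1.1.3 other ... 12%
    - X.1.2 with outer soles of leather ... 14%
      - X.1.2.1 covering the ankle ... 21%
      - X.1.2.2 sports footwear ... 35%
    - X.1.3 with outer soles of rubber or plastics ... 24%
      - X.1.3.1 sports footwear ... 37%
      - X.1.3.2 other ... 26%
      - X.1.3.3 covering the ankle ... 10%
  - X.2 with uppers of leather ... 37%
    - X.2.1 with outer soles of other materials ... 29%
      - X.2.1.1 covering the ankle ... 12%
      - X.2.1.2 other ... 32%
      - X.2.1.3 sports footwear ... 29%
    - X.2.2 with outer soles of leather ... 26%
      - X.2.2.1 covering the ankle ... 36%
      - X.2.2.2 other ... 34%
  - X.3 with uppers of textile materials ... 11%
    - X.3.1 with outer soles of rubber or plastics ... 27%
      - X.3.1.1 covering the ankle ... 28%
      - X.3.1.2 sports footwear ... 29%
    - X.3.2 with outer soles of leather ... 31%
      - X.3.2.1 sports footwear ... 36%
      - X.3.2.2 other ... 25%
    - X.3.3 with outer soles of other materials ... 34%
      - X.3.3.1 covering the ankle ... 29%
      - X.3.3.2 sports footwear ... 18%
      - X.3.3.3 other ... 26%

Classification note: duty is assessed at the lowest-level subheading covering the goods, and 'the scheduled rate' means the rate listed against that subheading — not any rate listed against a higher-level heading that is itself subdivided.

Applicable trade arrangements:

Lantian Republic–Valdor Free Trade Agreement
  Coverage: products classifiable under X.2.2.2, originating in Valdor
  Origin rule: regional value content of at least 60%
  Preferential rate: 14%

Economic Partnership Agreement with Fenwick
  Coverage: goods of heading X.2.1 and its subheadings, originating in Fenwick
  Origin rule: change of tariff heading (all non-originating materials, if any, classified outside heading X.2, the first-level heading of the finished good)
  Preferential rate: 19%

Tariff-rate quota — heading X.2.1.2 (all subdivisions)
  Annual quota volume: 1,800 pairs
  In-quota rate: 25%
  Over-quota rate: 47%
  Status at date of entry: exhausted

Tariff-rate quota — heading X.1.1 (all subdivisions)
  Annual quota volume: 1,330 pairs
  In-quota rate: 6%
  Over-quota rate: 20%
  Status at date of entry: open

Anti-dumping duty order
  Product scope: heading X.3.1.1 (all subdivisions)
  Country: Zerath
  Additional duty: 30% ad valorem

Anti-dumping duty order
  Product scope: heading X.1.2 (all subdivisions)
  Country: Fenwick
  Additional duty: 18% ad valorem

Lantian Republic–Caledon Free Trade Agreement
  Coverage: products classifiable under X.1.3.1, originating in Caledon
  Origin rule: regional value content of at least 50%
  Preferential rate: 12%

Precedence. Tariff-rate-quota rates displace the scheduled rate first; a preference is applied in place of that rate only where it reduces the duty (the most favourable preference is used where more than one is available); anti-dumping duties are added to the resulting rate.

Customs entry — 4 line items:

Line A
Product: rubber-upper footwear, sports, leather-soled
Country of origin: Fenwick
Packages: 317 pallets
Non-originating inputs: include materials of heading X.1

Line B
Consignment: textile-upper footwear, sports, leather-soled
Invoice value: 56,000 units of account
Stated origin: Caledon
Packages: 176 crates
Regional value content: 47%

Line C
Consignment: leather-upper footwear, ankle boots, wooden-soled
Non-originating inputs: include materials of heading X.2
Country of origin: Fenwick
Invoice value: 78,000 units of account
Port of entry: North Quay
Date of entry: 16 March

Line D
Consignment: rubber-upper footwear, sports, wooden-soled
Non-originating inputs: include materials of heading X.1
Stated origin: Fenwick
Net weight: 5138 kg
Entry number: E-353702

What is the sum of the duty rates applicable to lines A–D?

Line A: rubber-upper → X.1; leather-soled → X.1.2; sports → X.1.2.2. Scheduled 35%. Fenwick agreement on X.2.1: X.1.2.2 not covered; anti-dumping (Fenwick, X.1.2): +18%; total 35% + 18% = 53%. → 53%.
Line B: textile-upper → X.3; leather-soled → X.3.2; sports → X.3.2.1. Scheduled 36%. Caledon agreement on X.1.3.1: X.3.2.1 not covered. → 36%.
Line C: leather-upper → X.2; wooden-soled → X.2.1; ankle boots → X.2.1.1. Scheduled 12%. Fenwick agreement on X.2.1: CTH not met. → 12%.
Line D: rubber-upper → X.1; wooden-soled → X.1.1; sports → X.1.1.2. Scheduled 16%. quota on X.1.1 open → in-quota 6%; Fenwick agreement on X.2.1: X.1.1.2 not covered. → 6%.
Sum: 53% + 36% + 12% + 6% = 107%.

107%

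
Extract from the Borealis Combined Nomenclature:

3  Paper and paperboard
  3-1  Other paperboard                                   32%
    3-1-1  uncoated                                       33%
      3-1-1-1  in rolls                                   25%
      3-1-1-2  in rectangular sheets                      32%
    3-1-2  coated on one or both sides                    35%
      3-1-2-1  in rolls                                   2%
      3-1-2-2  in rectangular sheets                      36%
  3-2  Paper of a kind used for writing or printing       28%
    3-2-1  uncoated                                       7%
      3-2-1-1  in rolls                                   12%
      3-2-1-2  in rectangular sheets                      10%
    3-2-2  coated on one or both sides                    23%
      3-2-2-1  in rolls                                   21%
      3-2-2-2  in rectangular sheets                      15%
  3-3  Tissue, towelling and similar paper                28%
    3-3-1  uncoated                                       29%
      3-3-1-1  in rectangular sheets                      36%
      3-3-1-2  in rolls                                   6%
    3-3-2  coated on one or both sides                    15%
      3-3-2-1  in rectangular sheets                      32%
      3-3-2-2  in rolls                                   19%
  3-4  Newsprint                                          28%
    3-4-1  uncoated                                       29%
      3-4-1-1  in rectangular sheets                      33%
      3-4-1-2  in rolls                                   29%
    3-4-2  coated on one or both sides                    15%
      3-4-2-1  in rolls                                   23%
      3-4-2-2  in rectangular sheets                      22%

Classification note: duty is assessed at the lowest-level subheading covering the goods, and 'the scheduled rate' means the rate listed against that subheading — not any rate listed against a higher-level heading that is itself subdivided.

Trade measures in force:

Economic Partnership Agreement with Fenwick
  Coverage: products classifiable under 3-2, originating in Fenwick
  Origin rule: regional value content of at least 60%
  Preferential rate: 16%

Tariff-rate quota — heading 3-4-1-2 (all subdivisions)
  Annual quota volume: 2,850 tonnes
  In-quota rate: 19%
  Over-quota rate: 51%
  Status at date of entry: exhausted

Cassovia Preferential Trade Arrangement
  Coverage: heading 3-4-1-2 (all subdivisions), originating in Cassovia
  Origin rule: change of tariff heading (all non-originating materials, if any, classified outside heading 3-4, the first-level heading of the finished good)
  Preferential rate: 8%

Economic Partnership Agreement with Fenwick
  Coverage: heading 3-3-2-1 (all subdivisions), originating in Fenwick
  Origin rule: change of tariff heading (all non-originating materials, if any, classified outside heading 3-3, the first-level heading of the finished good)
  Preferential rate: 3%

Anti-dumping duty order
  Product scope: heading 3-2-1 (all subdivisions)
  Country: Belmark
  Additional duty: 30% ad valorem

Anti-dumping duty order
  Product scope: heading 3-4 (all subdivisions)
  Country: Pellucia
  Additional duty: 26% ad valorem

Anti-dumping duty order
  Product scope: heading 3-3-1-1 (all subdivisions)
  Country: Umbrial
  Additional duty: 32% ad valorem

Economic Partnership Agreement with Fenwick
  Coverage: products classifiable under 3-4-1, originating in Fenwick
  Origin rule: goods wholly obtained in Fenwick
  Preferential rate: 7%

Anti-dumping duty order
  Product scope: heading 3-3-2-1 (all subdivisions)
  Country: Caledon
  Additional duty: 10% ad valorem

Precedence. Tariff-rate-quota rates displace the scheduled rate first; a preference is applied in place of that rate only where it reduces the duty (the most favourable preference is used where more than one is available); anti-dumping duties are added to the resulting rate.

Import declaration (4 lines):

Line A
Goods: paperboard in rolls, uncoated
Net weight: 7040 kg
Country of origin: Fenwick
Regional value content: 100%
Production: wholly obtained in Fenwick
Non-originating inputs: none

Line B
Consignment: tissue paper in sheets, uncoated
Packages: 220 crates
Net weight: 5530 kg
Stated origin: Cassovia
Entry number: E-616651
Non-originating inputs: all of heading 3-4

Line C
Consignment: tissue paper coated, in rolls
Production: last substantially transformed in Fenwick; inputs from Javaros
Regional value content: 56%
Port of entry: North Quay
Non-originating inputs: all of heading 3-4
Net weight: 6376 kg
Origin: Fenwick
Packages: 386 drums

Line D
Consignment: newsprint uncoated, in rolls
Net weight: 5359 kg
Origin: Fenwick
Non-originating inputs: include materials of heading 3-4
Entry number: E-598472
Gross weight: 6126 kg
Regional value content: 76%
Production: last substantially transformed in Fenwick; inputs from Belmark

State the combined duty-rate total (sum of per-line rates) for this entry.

Line A: paperboard → 3-1; uncoated → 3-1-1; in rolls → 3-1-1-1. Scheduled 25%. Fenwick agreement on 3-2: 3-1-1-1 not covered; Fenwick agreement on 3-3-2-1: 3-1-1-1 not covered; Fenwick agreement on 3-4-1: 3-1-1-1 not covered. → 25%.
Line B: tissue paper → 3-3; uncoated → 3-3-1; in sheets → 3-3-1-1. Scheduled 36%. Cassovia agreement on 3-4-1-2: 3-3-1-1 not covered. → 36%.
Line C: tissue paper → 3-3; coated → 3-3-2; in rolls → 3-3-2-2. Scheduled 19%. Fenwick agreement on 3-2: 3-3-2-2 not covered; Fenwick agreement on 3-3-2-1: 3-3-2-2 not covered; Fenwick agreement on 3-4-1: 3-3-2-2 not covered. → 19%.
Line D: newsprint → 3-4; uncoated → 3-4-1; in rolls → 3-4-1-2. Scheduled 29%. quota on 3-4-1-2 exhausted → over-quota 51%; Fenwick agreement on 3-2: 3-4-1-2 not covered; Fenwick agreement on 3-3-2-1: 3-4-1-2 not covered; Fenwick agreement on 3-4-1: not wholly obtained. → 51%.
Sum: 25% + 36% + 19% + 51% = 131%.

131%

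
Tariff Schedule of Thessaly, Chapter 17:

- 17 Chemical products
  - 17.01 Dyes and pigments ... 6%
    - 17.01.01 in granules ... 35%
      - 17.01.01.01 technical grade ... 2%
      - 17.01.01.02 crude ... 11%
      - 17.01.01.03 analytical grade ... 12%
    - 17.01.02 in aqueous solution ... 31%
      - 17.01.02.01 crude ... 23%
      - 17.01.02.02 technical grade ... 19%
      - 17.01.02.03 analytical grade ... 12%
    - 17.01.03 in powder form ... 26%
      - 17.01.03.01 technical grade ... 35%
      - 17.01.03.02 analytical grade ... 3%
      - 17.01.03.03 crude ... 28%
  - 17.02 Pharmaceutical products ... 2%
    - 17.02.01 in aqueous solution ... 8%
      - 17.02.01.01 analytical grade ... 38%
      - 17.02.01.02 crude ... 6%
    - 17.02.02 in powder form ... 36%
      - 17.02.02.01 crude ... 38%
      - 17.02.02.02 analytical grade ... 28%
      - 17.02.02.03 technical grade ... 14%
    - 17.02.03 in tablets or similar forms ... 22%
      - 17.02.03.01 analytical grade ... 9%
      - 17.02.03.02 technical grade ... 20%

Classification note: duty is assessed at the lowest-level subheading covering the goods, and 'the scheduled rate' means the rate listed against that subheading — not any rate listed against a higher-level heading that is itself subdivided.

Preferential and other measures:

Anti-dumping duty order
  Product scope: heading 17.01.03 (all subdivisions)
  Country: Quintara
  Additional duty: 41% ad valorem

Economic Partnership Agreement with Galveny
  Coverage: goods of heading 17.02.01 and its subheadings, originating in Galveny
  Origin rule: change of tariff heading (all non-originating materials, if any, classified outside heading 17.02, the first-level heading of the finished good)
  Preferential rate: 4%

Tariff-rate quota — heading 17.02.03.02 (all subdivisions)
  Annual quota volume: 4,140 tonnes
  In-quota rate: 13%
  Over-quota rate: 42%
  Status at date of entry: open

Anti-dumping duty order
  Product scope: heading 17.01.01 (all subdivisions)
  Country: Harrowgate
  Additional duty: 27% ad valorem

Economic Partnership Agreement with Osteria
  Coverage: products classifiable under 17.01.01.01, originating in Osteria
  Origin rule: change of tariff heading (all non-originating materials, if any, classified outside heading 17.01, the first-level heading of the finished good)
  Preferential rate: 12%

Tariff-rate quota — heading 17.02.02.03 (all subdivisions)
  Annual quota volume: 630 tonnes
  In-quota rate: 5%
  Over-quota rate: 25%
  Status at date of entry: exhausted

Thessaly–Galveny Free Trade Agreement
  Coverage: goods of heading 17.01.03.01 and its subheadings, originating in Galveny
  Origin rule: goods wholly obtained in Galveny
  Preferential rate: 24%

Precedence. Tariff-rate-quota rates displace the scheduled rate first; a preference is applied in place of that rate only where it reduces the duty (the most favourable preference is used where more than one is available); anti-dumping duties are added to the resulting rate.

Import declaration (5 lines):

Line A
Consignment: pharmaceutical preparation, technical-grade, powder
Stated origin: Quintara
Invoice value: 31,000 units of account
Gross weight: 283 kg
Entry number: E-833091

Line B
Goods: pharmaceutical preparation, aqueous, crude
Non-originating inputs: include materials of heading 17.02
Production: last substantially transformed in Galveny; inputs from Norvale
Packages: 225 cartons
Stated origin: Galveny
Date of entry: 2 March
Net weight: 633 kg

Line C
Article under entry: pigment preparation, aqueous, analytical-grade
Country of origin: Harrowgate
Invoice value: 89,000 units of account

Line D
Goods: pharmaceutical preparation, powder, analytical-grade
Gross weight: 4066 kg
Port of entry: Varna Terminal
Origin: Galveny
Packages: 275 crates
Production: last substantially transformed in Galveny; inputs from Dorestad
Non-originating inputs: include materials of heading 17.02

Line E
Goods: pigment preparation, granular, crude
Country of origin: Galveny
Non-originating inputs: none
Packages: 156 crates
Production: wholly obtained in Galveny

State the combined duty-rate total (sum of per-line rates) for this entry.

Line A: pharmaceutical → 17.02; powder → 17.02.02; technical-grade → 17.02.02.03. Scheduled 14%. quota on 17.02.02.03 exhausted → over-quota 25%. → 25%.
Line B: pharmaceutical → 17.02; aqueous → 17.02.01; crude → 17.02.01.02. Scheduled 6%. Galveny agreement on 17.02.01: CTH not met; Galveny agreement on 17.01.03.01: 17.02.01.02 not covered. → 6%.
Line C: pigment → 17.01; aqueous → 17.01.02; analytical-grade → 17.01.02.03. Scheduled 12%. No special measure applies. → 12%.
Line D: pharmaceutical → 17.02; powder → 17.02.02; analytical-grade → 17.02.02.02. Scheduled 28%. Galveny agreement on 17.02.01: 17.02.02.02 not covered; Galveny agreement on 17.01.03.01: 17.02.02.02 not covered. → 28%.
Line E: pigment → 17.01; granular → 17.01.01; crude → 17.01.01.02. Scheduled 11%. Galveny agreement on 17.02.01: 17.01.01.02 not covered; Galveny agreement on 17.01.03.01: 17.01.01.02 not covered. → 11%.
Sum: 25% + 6% + 12% + 28% + 11% = 82%.

82%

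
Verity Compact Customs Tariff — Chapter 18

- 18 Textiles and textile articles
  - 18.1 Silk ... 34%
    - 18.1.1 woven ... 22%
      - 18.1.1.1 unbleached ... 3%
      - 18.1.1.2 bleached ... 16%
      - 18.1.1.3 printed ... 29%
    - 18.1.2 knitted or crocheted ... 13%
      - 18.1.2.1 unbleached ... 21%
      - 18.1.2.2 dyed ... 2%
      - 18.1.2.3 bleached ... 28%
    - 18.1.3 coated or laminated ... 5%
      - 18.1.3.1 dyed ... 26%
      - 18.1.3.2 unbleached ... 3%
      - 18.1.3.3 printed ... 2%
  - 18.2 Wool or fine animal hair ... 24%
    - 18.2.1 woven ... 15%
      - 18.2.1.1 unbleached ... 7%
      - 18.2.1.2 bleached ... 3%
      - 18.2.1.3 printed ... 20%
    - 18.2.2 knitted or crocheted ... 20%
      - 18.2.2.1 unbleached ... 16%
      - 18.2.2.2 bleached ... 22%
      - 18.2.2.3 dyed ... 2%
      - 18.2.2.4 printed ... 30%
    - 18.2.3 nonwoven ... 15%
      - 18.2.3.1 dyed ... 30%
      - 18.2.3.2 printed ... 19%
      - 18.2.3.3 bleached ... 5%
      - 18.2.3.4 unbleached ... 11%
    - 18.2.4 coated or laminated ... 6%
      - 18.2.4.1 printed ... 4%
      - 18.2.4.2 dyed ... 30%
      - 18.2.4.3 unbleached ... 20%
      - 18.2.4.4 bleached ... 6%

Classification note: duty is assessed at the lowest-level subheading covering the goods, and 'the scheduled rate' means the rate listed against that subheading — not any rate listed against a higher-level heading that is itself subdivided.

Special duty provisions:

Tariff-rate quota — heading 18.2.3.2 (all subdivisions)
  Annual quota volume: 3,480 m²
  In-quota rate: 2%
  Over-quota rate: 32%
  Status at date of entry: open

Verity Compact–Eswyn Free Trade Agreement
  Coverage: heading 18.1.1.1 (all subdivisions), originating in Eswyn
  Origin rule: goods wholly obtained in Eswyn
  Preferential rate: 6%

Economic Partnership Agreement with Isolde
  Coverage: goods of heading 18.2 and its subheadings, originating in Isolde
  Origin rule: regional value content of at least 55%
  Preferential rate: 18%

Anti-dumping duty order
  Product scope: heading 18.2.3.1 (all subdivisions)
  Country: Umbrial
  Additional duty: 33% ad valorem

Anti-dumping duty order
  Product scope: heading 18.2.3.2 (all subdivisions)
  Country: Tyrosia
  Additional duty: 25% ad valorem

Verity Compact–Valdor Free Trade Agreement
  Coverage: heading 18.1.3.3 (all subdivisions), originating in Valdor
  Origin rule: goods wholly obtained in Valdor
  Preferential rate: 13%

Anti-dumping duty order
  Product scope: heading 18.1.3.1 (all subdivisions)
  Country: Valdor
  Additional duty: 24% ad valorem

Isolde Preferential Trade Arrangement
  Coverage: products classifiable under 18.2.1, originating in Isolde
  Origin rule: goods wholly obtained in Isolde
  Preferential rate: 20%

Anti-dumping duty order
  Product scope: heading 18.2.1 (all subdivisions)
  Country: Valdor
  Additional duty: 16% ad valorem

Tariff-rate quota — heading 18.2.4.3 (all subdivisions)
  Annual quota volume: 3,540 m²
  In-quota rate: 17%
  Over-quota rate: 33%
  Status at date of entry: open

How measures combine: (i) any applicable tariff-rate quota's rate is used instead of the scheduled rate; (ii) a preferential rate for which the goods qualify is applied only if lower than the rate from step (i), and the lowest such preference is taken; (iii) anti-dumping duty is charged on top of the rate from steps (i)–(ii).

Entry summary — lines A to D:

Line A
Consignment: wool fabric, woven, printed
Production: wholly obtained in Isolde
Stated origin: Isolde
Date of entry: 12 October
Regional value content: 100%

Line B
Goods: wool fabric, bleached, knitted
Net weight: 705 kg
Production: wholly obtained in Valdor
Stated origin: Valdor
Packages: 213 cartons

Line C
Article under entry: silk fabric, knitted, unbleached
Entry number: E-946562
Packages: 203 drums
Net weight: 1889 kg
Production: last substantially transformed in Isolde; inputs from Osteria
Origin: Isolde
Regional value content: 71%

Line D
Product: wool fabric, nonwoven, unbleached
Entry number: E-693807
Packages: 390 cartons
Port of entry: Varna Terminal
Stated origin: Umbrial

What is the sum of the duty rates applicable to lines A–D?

Line A: wool → 18.2; woven → 18.2.1; printed → 18.2.1.3. Scheduled 20%. Isolde agreement on 18.2: RVC ≥ 55% → 18% available; Isolde agreement on 18.2.1: wholly obtained → 20% available; preferential 18%. → 18%.
Line B: wool → 18.2; knitted → 18.2.2; bleached → 18.2.2.2. Scheduled 22%. Valdor agreement on 18.1.3.3: 18.2.2.2 not covered. → 22%.
Line C: silk → 18.1; knitted → 18.1.2; unbleached → 18.1.2.1. Scheduled 21%. Isolde agreement on 18.2: 18.1.2.1 not covered; Isolde agreement on 18.2.1: 18.1.2.1 not covered. → 21%.
Line D: wool → 18.2; nonwoven → 18.2.3; unbleached → 18.2.3.4. Scheduled 11%. No special measure applies. → 11%.
Sum: 18% + 22% + 21% + 11% = 72%.

72%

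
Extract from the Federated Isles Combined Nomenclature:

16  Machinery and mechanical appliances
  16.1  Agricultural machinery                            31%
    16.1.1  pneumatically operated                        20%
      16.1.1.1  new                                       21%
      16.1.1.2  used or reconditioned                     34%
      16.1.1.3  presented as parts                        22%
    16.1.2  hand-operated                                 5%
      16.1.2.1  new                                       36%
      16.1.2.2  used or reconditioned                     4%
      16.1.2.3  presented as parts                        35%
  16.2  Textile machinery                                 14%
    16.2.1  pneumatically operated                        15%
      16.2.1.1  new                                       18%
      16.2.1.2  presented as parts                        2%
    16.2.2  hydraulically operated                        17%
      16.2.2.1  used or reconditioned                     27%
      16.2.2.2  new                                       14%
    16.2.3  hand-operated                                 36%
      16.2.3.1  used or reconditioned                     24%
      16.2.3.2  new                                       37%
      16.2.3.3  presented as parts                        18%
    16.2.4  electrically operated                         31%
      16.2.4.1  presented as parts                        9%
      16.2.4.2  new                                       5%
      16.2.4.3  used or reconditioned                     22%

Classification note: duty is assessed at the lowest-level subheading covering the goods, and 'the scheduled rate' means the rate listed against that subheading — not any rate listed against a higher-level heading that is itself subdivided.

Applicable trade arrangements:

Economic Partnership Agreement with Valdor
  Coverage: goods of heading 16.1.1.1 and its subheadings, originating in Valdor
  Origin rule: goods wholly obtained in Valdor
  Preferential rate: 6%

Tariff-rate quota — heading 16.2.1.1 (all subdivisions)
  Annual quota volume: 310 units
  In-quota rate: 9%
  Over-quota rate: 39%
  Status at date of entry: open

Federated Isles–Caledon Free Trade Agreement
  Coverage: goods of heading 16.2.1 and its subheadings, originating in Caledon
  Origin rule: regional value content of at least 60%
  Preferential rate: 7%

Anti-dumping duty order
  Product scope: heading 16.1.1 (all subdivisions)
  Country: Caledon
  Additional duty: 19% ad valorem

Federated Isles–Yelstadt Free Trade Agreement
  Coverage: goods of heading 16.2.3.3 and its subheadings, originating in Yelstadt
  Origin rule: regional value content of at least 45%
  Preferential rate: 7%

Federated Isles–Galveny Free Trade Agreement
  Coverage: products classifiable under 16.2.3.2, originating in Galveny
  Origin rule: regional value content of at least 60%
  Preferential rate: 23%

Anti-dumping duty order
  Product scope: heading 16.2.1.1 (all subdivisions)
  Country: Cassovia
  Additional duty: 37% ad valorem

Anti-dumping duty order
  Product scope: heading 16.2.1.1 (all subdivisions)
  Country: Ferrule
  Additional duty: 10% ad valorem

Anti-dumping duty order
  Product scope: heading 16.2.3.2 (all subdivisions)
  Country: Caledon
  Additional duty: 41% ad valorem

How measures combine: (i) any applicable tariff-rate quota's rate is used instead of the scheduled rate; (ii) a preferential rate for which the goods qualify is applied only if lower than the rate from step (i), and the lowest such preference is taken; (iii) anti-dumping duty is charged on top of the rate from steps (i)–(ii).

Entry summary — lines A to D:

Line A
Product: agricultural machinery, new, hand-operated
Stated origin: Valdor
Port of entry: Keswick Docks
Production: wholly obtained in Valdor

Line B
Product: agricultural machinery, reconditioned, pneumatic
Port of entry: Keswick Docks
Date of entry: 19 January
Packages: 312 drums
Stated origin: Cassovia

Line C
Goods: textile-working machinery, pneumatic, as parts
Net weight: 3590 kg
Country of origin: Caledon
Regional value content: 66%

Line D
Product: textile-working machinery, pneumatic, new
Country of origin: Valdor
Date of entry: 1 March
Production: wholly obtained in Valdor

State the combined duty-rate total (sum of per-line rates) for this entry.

Line A: agricultural → 16.1; hand-operated → 16.1.2; new → 16.1.2.1. Scheduled 36%. Valdor agreement on 16.1.1.1: 16.1.2.1 not covered. → 36%.
Line B: agricultural → 16.1; pneumatic → 16.1.1; reconditioned → 16.1.1.2. Scheduled 34%. No special measure applies. → 34%.
Line C: textile-working → 16.2; pneumatic → 16.2.1; as parts → 16.2.1.2. Scheduled 2%. Caledon agreement on 16.2.1: RVC ≥ 60% → 7% available; preference 7% not lower than 2% → no reduction. → 2%.
Line D: textile-working → 16.2; pneumatic → 16.2.1; new → 16.2.1.1. Scheduled 18%. quota on 16.2.1.1 open → in-quota 9%; Valdor agreement on 16.1.1.1: 16.2.1.1 not covered. → 9%.
Sum: 36% + 34% + 2% + 9% = 81%.

81%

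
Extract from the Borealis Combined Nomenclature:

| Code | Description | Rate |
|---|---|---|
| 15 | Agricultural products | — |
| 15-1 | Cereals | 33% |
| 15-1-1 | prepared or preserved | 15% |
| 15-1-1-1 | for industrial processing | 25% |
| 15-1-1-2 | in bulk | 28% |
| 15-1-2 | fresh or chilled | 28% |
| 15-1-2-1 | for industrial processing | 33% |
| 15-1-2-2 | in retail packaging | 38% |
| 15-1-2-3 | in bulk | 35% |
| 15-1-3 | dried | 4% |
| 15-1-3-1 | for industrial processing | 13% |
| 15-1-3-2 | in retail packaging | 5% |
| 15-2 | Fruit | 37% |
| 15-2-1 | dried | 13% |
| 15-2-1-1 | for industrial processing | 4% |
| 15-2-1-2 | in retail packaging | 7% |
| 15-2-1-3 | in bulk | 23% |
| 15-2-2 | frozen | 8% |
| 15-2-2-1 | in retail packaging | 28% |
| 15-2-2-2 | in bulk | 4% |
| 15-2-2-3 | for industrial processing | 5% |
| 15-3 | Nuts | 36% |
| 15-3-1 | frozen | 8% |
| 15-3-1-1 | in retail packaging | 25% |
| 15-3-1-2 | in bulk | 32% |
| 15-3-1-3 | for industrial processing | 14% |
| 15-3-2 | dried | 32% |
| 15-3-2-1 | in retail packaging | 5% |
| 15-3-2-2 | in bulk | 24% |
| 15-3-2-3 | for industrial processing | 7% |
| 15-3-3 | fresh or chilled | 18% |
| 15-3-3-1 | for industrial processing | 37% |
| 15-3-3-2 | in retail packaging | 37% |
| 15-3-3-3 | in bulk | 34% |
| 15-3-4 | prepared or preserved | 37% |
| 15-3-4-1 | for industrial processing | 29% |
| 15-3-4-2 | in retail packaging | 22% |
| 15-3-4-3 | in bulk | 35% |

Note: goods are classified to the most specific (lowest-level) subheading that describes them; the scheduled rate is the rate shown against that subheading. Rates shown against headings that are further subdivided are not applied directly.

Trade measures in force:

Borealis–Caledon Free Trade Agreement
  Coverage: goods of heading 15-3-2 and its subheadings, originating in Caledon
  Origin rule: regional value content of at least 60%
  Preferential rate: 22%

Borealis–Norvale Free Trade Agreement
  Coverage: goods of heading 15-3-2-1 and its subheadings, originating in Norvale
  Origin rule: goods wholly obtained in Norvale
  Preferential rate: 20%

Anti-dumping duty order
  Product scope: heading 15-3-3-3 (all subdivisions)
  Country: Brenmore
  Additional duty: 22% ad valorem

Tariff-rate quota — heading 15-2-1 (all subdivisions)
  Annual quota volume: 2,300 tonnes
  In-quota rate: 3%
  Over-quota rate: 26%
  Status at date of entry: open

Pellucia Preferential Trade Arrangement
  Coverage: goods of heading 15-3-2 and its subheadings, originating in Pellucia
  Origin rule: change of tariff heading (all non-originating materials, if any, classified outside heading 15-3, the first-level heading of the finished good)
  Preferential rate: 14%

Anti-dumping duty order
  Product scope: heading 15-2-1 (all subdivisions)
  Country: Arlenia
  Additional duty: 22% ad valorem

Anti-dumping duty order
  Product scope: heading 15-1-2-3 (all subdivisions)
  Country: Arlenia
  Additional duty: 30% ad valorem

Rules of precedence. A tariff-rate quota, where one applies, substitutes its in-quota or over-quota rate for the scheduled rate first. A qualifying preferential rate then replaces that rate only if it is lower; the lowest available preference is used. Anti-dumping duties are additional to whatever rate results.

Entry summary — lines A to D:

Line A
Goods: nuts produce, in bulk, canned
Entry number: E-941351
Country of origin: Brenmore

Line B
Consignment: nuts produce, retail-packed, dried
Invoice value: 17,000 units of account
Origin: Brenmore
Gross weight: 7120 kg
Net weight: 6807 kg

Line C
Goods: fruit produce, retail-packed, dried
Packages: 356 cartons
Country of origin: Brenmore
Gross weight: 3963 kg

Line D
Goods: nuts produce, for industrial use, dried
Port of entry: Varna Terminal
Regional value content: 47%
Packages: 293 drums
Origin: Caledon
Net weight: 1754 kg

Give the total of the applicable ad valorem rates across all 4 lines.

50%

Line A: nuts → 15-3; canned → 15-3-4; in bulk → 15-3-4-3. Scheduled 35%. No special measure applies. → 35%.
Line B: nuts → 15-3; dried → 15-3-2; retail-packed → 15-3-2-1. Scheduled 5%. No special measure applies. → 5%.
Line C: fruit → 15-2; dried → 15-2-1; retail-packed → 15-2-1-2. Scheduled 7%. quota on 15-2-1 open → in-quota 3%. → 3%.
Line D: nuts → 15-3; dried → 15-3-2; for industrial use → 15-3-2-3. Scheduled 7%. Caledon agreement on 15-3-2: RVC < 60%. → 7%.
Sum: 35% + 5% + 3% + 7% = 50%.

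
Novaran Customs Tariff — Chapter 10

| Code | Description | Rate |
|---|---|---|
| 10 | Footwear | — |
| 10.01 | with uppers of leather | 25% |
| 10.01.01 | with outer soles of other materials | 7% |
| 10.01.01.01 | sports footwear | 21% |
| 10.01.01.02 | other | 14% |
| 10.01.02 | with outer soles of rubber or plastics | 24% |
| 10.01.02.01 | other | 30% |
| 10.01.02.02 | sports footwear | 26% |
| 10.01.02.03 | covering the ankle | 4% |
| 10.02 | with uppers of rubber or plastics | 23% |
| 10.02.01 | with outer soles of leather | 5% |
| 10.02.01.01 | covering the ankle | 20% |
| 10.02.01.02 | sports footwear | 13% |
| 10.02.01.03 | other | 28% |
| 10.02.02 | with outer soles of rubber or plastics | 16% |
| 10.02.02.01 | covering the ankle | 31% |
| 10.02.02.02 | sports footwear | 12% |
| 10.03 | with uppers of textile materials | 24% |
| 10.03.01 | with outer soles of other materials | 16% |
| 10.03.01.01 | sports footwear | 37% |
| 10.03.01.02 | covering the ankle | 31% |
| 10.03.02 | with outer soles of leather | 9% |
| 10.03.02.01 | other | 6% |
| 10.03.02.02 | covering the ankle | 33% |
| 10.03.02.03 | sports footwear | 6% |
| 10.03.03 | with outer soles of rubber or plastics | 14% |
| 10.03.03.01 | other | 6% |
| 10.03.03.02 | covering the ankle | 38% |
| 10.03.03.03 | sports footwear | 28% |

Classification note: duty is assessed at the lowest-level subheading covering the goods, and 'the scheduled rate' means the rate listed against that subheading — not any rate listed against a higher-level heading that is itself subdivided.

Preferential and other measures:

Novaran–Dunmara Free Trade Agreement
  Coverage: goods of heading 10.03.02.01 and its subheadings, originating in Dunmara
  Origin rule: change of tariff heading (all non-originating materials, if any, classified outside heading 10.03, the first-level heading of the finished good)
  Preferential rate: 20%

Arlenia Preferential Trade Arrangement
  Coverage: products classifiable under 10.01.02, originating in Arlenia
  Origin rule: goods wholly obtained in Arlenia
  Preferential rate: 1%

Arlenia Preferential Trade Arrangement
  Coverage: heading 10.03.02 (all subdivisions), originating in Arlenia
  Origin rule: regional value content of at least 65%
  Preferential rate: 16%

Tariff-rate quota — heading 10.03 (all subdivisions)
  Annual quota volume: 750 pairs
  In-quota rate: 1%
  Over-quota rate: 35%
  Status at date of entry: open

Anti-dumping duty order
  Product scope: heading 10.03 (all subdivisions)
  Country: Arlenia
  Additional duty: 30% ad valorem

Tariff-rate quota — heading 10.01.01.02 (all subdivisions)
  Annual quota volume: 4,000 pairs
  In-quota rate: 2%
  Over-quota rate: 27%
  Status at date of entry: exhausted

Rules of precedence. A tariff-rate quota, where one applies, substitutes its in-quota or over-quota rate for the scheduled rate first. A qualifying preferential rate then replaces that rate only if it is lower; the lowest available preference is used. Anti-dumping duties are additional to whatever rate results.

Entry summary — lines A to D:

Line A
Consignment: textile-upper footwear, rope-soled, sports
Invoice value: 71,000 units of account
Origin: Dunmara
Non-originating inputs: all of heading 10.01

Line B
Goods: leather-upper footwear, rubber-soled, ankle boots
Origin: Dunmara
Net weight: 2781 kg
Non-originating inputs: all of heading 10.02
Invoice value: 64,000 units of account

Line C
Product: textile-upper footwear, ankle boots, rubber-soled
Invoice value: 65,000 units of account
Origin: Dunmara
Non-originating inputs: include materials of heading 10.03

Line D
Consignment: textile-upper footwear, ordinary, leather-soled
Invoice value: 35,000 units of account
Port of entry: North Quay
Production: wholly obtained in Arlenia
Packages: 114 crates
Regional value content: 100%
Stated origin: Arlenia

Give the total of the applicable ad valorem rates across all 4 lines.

37%

Line A: textile-upper → 10.03; rope-soled → 10.03.01; sports → 10.03.01.01. Scheduled 37%. quota on 10.03 open → in-quota 1%; Dunmara agreement on 10.03.02.01: 10.03.01.01 not covered. → 1%.
Line B: leather-upper → 10.01; rubber-soled → 10.01.02; ankle boots → 10.01.02.03. Scheduled 4%. Dunmara agreement on 10.03.02.01: 10.01.02.03 not covered. → 4%.
Line C: textile-upper → 10.03; rubber-soled → 10.03.03; ankle boots → 10.03.03.02. Scheduled 38%. quota on 10.03 open → in-quota 1%; Dunmara agreement on 10.03.02.01: 10.03.03.02 not covered. → 1%.
Line D: textile-upper → 10.03; leather-soled → 10.03.02; ordinary → 10.03.02.01. Scheduled 6%. quota on 10.03 open → in-quota 1%; Arlenia agreement on 10.01.02: 10.03.02.01 not covered; Arlenia agreement on 10.03.02: RVC ≥ 65% → 16% available; preference 16% not lower than 1% → no reduction; anti-dumping (Arlenia, 10.03): +30%; total 1% + 30% = 31%. → 31%.
Sum: 1% + 4% + 1% + 31% = 37%.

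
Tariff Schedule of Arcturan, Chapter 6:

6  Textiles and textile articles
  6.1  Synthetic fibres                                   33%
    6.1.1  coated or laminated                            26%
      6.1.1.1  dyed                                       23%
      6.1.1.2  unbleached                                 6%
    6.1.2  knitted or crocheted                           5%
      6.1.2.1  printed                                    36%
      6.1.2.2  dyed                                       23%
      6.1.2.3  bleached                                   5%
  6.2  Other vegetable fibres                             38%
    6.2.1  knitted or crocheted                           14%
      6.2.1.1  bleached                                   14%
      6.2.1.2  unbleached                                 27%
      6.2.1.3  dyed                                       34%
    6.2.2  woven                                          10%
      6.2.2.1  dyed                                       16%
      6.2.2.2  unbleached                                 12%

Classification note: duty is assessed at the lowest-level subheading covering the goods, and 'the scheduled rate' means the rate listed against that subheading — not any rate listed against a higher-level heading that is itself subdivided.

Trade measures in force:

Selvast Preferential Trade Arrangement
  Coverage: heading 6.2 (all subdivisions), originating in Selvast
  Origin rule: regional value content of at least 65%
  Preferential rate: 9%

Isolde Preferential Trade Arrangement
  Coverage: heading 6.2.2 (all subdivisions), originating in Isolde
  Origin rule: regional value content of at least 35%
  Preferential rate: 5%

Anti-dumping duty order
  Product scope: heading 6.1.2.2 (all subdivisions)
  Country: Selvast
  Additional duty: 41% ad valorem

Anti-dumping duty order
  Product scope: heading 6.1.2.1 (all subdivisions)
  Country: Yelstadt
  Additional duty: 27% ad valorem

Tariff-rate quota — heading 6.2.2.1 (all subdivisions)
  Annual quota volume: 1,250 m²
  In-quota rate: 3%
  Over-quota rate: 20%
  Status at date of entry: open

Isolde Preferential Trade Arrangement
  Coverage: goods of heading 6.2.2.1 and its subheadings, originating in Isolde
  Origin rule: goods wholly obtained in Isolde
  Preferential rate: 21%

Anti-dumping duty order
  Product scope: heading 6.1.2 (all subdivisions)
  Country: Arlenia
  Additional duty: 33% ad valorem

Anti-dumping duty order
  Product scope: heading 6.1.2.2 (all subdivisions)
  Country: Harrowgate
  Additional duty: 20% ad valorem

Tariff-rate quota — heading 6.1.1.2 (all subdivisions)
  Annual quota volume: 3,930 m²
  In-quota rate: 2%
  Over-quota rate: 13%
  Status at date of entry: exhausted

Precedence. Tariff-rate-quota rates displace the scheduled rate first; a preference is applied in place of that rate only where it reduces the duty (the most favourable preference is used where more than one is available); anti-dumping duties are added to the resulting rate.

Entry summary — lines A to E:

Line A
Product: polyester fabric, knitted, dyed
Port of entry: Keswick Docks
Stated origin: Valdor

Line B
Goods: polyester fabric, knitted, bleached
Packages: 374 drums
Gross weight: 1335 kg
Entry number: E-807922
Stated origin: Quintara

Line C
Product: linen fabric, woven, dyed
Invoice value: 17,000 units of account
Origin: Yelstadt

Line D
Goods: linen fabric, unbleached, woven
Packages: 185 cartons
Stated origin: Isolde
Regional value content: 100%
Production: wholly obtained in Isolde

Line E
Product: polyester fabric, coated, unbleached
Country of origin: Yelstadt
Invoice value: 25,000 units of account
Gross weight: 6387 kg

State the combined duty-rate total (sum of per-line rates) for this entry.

49%

Line A: polyester → 6.1; knitted → 6.1.2; dyed → 6.1.2.2. Scheduled 23%. No special measure applies. → 23%.
Line B: polyester → 6.1; knitted → 6.1.2; bleached → 6.1.2.3. Scheduled 5%. No special measure applies. → 5%.
Line C: linen → 6.2; woven → 6.2.2; dyed → 6.2.2.1. Scheduled 16%. quota on 6.2.2.1 open → in-quota 3%. → 3%.
Line D: linen → 6.2; woven → 6.2.2; unbleached → 6.2.2.2. Scheduled 12%. Isolde agreement on 6.2.2: RVC ≥ 35% → 5% available; Isolde agreement on 6.2.2.1: 6.2.2.2 not covered; preferential 5%. → 5%.
Line E: polyester → 6.1; coated → 6.1.1; unbleached → 6.1.1.2. Scheduled 6%. quota on 6.1.1.2 exhausted → over-quota 13%. → 13%.
Sum: 23% + 5% + 3% + 5% + 13% = 49%.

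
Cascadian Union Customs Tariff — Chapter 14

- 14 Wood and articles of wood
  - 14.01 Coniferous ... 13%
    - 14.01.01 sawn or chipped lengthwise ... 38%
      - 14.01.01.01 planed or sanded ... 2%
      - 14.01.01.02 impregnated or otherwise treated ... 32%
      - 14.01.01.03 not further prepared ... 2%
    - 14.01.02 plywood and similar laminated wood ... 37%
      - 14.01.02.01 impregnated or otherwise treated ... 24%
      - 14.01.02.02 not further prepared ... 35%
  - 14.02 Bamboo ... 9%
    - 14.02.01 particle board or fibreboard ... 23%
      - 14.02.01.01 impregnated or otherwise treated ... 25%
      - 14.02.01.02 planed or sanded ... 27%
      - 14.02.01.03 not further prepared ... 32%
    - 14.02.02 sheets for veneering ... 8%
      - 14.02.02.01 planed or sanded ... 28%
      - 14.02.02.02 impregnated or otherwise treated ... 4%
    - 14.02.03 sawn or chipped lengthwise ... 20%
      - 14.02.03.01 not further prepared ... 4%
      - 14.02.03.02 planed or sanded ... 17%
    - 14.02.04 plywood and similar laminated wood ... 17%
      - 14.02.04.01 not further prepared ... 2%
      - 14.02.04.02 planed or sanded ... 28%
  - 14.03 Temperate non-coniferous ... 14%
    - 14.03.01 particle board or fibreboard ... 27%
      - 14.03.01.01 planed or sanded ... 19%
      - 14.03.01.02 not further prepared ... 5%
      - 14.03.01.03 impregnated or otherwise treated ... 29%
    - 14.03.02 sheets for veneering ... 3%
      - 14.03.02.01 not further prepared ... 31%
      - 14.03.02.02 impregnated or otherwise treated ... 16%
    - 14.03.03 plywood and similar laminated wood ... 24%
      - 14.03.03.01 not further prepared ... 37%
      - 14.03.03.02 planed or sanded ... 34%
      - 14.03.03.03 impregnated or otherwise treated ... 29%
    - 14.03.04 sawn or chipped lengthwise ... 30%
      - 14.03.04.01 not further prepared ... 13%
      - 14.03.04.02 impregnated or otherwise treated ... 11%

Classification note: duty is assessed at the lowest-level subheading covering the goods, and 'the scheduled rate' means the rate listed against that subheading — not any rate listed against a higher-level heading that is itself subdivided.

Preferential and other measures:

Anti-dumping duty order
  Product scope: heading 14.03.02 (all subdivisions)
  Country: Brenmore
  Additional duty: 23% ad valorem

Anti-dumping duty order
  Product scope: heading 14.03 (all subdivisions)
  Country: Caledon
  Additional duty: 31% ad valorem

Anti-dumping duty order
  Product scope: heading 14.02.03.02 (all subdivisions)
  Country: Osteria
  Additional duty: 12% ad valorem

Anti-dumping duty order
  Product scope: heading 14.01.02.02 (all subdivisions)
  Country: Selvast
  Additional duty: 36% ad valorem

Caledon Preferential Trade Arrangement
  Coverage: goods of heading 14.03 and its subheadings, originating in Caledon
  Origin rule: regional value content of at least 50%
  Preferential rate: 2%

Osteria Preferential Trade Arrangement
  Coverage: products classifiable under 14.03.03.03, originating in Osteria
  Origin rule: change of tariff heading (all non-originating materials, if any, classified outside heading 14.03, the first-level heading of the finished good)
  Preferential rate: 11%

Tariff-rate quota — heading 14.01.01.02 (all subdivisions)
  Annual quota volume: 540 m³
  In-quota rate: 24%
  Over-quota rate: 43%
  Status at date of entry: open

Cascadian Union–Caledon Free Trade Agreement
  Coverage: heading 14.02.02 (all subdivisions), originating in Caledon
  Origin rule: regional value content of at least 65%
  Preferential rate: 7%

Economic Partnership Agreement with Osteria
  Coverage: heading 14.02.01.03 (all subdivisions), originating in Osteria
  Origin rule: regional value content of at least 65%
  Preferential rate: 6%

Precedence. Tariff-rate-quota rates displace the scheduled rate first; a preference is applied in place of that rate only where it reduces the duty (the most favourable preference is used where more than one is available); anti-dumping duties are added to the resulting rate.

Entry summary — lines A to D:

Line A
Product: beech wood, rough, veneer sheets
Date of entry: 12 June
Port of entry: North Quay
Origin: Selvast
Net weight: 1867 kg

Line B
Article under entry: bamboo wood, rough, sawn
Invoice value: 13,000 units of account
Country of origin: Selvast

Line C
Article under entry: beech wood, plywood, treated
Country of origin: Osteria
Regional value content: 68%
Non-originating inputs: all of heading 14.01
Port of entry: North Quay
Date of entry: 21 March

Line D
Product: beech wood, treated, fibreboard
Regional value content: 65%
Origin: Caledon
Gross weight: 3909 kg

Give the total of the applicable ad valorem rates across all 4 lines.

79%

Line A: beech → 14.03; veneer sheets → 14.03.02; rough → 14.03.02.01. Scheduled 31%. No special measure applies. → 31%.
Line B: bamboo → 14.02; sawn → 14.02.03; rough → 14.02.03.01. Scheduled 4%. No special measure applies. → 4%.
Line C: beech → 14.03; plywood → 14.03.03; treated → 14.03.03.03. Scheduled 29%. Osteria agreement on 14.03.03.03: CTH met → 11% available; Osteria agreement on 14.02.01.03: 14.03.03.03 not covered; preferential 11%. → 11%.
Line D: beech → 14.03; fibreboard → 14.03.01; treated → 14.03.01.03. Scheduled 29%. Caledon agreement on 14.03: RVC ≥ 50% → 2% available; Caledon agreement on 14.02.02: 14.03.01.03 not covered; preferential 2%; anti-dumping (Caledon, 14.03): +31%; total 2% + 31% = 33%. → 33%.
Sum: 31% + 4% + 11% + 33% = 79%.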